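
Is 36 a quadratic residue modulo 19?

yes

(36/19)
  = (17/19)    [36 ≡ 17 mod 19]
  = (19/17)    [QR: 17 ≡ 1 mod 4, sign kept]
  = (2/17)    [19 ≡ 2 mod 17]
  = (1/17)    [17 ≡ 1 mod 8 ⇒ (2/17) = +1]
  = 1    [(1/17) = 1]
The Legendre symbol is 1, so x^2 ≡ 36 (mod 19) has solution.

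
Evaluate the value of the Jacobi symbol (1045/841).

(1045/841)
  = (204/841)    [1045 ≡ 204 mod 841]
  = (51/841)    [841 ≡ 1 mod 8 ⇒ (2/841)^2 = +1]
  = (841/51)    [QR: 841 ≡ 1 mod 4, sign kept]
  = (25/51)    [841 ≡ 25 mod 51]
  = (51/25)    [QR: 25 ≡ 1 mod 4, sign kept]
  = (1/25)    [51 ≡ 1 mod 25]
  = 1    [(1/25) = 1]

1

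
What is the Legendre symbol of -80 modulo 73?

Reduce the numerator: -80 ≡ 66 (mod 73), so (-80|73) = (66|73).
Factor out 2: 66 = 2·33. Since 73 ≡ 1 (mod 8), (2|73) = +1. Now have (33|73).
33 ≡ 1 (mod 4), so quadratic reciprocity gives (33|73) = (73|33). Reduce: 73 ≡ 7 (mod 33). Now have (7|33).
33 ≡ 1 (mod 4), so quadratic reciprocity gives (7|33) = (33|7). Reduce: 33 ≡ 5 (mod 7). Now have (5|7).
5 ≡ 1 (mod 4), so quadratic reciprocity gives (5|7) = (7|5). Reduce: 7 ≡ 2 (mod 5). Now have (2|5).
Factor out 2: 2 = 2. Since 5 ≡ 5 (mod 8), (2|5) = -1. Now have -(1|5).
(1|5) = 1. Collecting the sign factors: -1.

-1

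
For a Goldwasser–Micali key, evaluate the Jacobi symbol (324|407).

1

Factor out 2: 324 = 2^2·81. Since 407 ≡ 7 (mod 8), (2|407) = +1, and (2|407)^2 = +1. Now have (81|407).
81 ≡ 1 (mod 4), so quadratic reciprocity gives (81|407) = (407|81). Reduce: 407 ≡ 2 (mod 81). Now have (2|81).
Factor out 2: 2 = 2. Since 81 ≡ 1 (mod 8), (2|81) = +1. Now have (1|81).
(1|81) = 1. Collecting the sign factors: 1.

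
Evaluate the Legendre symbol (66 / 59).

Reduce the numerator: 66 ≡ 7 (mod 59), so (66 / 59) = (7 / 59).
Both 7 ≡ 3 and 59 ≡ 3 (mod 4), so reciprocity gives (7 / 59) = -(59 / 7). Reduce: 59 ≡ 3 (mod 7). Now have -(3 / 7).
Both 3 ≡ 3 and 7 ≡ 3 (mod 4), so reciprocity gives (3 / 7) = -(7 / 3). Reduce: 7 ≡ 1 (mod 3). Now have (1 / 3).
(1 / 3) = 1. Collecting the sign factors: 1.

1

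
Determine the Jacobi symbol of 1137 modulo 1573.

(1137|1573)
  = (1573|1137)    [QR: 1137 ≡ 1 mod 4, sign kept]
  = (436|1137)    [1573 ≡ 436 mod 1137]
  = (109|1137)    [1137 ≡ 1 mod 8 ⇒ (2|1137)^2 = +1]
  = (1137|109)    [QR: 109 ≡ 1 mod 4, sign kept]
  = (47|109)    [1137 ≡ 47 mod 109]
  = (109|47)    [QR: 109 ≡ 1 mod 4, sign kept]
  = (15|47)    [109 ≡ 15 mod 47]
  = -(47|15)    [QR: both ≡ 3 mod 4, sign flips]
  = -(2|15)    [47 ≡ 2 mod 15]
  = -(1|15)    [15 ≡ 7 mod 8 ⇒ (2|15) = +1]
  = -1    [(1|15) = 1]

-1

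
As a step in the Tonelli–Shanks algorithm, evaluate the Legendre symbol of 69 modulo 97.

-1

69 ≡ 1 (mod 4), so quadratic reciprocity gives (69|97) = (97|69). Reduce: 97 ≡ 28 (mod 69). Now have (28|69).
Factor out 2: 28 = 2^2·7. Since 69 ≡ 5 (mod 8), (2|69) = -1, and (2|69)^2 = +1. Now have (7|69).
69 ≡ 1 (mod 4), so quadratic reciprocity gives (7|69) = (69|7). Reduce: 69 ≡ 6 (mod 7). Now have (6|7).
Factor out 2: 6 = 2·3. Since 7 ≡ 7 (mod 8), (2|7) = +1. Now have (3|7).
Both 3 ≡ 3 and 7 ≡ 3 (mod 4), so reciprocity gives (3|7) = -(7|3). Reduce: 7 ≡ 1 (mod 3). Now have -(1|3).
(1|3) = 1. Collecting the sign factors: -1.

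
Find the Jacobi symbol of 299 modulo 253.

Reduce the numerator: 299 ≡ 46 (mod 253), so (299/253) = (46/253).
Factor out 2: 46 = 2·23. Since 253 ≡ 5 (mod 8), (2/253) = -1. Now have -(23/253).
253 ≡ 1 (mod 4), so quadratic reciprocity gives (23/253) = (253/23). Reduce: 253 ≡ 0 (mod 23). Now have -(0/23).
The numerator is now 0 with denominator 23 > 1: the symbol is 0.

0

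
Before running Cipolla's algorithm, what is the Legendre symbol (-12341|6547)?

1

Reduce the numerator: -12341 ≡ 753 (mod 6547), so (-12341|6547) = (753|6547).
753 ≡ 1 (mod 4), so quadratic reciprocity gives (753|6547) = (6547|753). Reduce: 6547 ≡ 523 (mod 753). Now have (523|753).
753 ≡ 1 (mod 4), so quadratic reciprocity gives (523|753) = (753|523). Reduce: 753 ≡ 230 (mod 523). Now have (230|523).
Factor out 2: 230 = 2·115. Since 523 ≡ 3 (mod 8), (2|523) = -1. Now have -(115|523).
Both 115 ≡ 3 and 523 ≡ 3 (mod 4), so reciprocity gives (115|523) = -(523|115). Reduce: 523 ≡ 63 (mod 115). Now have (63|115).
Both 63 ≡ 3 and 115 ≡ 3 (mod 4), so reciprocity gives (63|115) = -(115|63). Reduce: 115 ≡ 52 (mod 63). Now have -(52|63).
Factor out 2: 52 = 2^2·13. Since 63 ≡ 7 (mod 8), (2|63) = +1, and (2|63)^2 = +1. Now have -(13|63).
13 ≡ 1 (mod 4), so quadratic reciprocity gives (13|63) = (63|13). Reduce: 63 ≡ 11 (mod 13). Now have -(11|13).
13 ≡ 1 (mod 4), so quadratic reciprocity gives (11|13) = (13|11). Reduce: 13 ≡ 2 (mod 11). Now have -(2|11).
Factor out 2: 2 = 2. Since 11 ≡ 3 (mod 8), (2|11) = -1. Now have (1|11).
(1|11) = 1. Collecting the sign factors: 1.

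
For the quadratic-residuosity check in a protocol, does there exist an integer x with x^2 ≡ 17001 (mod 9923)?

yes

(17001/9923)
  = (7078/9923)    [17001 ≡ 7078 mod 9923]
  = -(3539/9923)    [9923 ≡ 3 mod 8 ⇒ (2/9923) = -1]
  = (9923/3539)    [QR: both ≡ 3 mod 4, sign flips]
  = (2845/3539)    [9923 ≡ 2845 mod 3539]
  = (3539/2845)    [QR: 2845 ≡ 1 mod 4, sign kept]
  = (694/2845)    [3539 ≡ 694 mod 2845]
  = -(347/2845)    [2845 ≡ 5 mod 8 ⇒ (2/2845) = -1]
  = -(2845/347)    [QR: 2845 ≡ 1 mod 4, sign kept]
  = -(69/347)    [2845 ≡ 69 mod 347]
  = -(347/69)    [QR: 69 ≡ 1 mod 4, sign kept]
  = -(2/69)    [347 ≡ 2 mod 69]
  = (1/69)    [69 ≡ 5 mod 8 ⇒ (2/69) = -1]
  = 1    [(1/69) = 1]
(17001/9923) = 1, and 9923 is prime, so 17001 is a quadratic residue mod 9923.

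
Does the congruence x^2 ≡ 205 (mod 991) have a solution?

(205|991)
  = (991|205)    [QR: 205 ≡ 1 mod 4, sign kept]
  = (171|205)    [991 ≡ 171 mod 205]
  = (205|171)    [QR: 205 ≡ 1 mod 4, sign kept]
  = (34|171)    [205 ≡ 34 mod 171]
  = -(17|171)    [171 ≡ 3 mod 8 ⇒ (2|171) = -1]
  = -(171|17)    [QR: 17 ≡ 1 mod 4, sign kept]
  = -(1|17)    [171 ≡ 1 mod 17]
  = -1    [(1|17) = 1]
(205|991) = -1, and 991 is prime, so 205 is not a quadratic residue mod 991.

no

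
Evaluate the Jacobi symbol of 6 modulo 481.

(6|481)
  = (3|481)    [481 ≡ 1 mod 8 ⇒ (2|481) = +1]
  = (481|3)    [QR: 481 ≡ 1 mod 4, sign kept]
  = (1|3)    [481 ≡ 1 mod 3]
  = 1    [(1|3) = 1]

1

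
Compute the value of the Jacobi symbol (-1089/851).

-1

Reduce the numerator: -1089 ≡ 613 (mod 851), so (-1089/851) = (613/851).
613 ≡ 1 (mod 4), so quadratic reciprocity gives (613/851) = (851/613). Reduce: 851 ≡ 238 (mod 613). Now have (238/613).
Factor out 2: 238 = 2·119. Since 613 ≡ 5 (mod 8), (2/613) = -1. Now have -(119/613).
613 ≡ 1 (mod 4), so quadratic reciprocity gives (119/613) = (613/119). Reduce: 613 ≡ 18 (mod 119). Now have -(18/119).
Factor out 2: 18 = 2·9. Since 119 ≡ 7 (mod 8), (2/119) = +1. Now have -(9/119).
9 ≡ 1 (mod 4), so quadratic reciprocity gives (9/119) = (119/9). Reduce: 119 ≡ 2 (mod 9). Now have -(2/9).
Factor out 2: 2 = 2. Since 9 ≡ 1 (mod 8), (2/9) = +1. Now have -(1/9).
(1/9) = 1. Collecting the sign factors: -1.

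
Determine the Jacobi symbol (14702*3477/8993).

By multiplicativity, (14702·3477/8993) = (14702/8993)·(3477/8993).
First factor (14702/8993):
(14702/8993)
  = (5709/8993)    [14702 ≡ 5709 mod 8993]
  = (8993/5709)    [QR: 5709 ≡ 1 mod 4, sign kept]
  = (3284/5709)    [8993 ≡ 3284 mod 5709]
  = (821/5709)    [5709 ≡ 5 mod 8 ⇒ (2/5709)^2 = +1]
  = (5709/821)    [QR: 821 ≡ 1 mod 4, sign kept]
  = (783/821)    [5709 ≡ 783 mod 821]
  = (821/783)    [QR: 821 ≡ 1 mod 4, sign kept]
  = (38/783)    [821 ≡ 38 mod 783]
  = (19/783)    [783 ≡ 7 mod 8 ⇒ (2/783) = +1]
  = -(783/19)    [QR: both ≡ 3 mod 4, sign flips]
  = -(4/19)    [783 ≡ 4 mod 19]
  = -(1/19)    [19 ≡ 3 mod 8 ⇒ (2/19)^2 = +1]
  = -1    [(1/19) = 1]
Second factor (3477/8993):
(3477/8993)
  = (8993/3477)    [QR: 3477 ≡ 1 mod 4, sign kept]
  = (2039/3477)    [8993 ≡ 2039 mod 3477]
  = (3477/2039)    [QR: 3477 ≡ 1 mod 4, sign kept]
  = (1438/2039)    [3477 ≡ 1438 mod 2039]
  = (719/2039)    [2039 ≡ 7 mod 8 ⇒ (2/2039) = +1]
  = -(2039/719)    [QR: both ≡ 3 mod 4, sign flips]
  = -(601/719)    [2039 ≡ 601 mod 719]
  = -(719/601)    [QR: 601 ≡ 1 mod 4, sign kept]
  = -(118/601)    [719 ≡ 118 mod 601]
  = -(59/601)    [601 ≡ 1 mod 8 ⇒ (2/601) = +1]
  = -(601/59)    [QR: 601 ≡ 1 mod 4, sign kept]
  = -(11/59)    [601 ≡ 11 mod 59]
  = (59/11)    [QR: both ≡ 3 mod 4, sign flips]
  = (4/11)    [59 ≡ 4 mod 11]
  = (1/11)    [11 ≡ 3 mod 8 ⇒ (2/11)^2 = +1]
  = 1    [(1/11) = 1]
Product: (-1)·(1) = -1.

-1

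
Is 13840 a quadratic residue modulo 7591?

yes

Reduce the numerator: 13840 ≡ 6249 (mod 7591), so (13840|7591) = (6249|7591).
6249 ≡ 1 (mod 4), so quadratic reciprocity gives (6249|7591) = (7591|6249). Reduce: 7591 ≡ 1342 (mod 6249). Now have (1342|6249).
Factor out 2: 1342 = 2·671. Since 6249 ≡ 1 (mod 8), (2|6249) = +1. Now have (671|6249).
6249 ≡ 1 (mod 4), so quadratic reciprocity gives (671|6249) = (6249|671). Reduce: 6249 ≡ 210 (mod 671). Now have (210|671).
Factor out 2: 210 = 2·105. Since 671 ≡ 7 (mod 8), (2|671) = +1. Now have (105|671).
105 ≡ 1 (mod 4), so quadratic reciprocity gives (105|671) = (671|105). Reduce: 671 ≡ 41 (mod 105). Now have (41|105).
41 ≡ 1 (mod 4), so quadratic reciprocity gives (41|105) = (105|41). Reduce: 105 ≡ 23 (mod 41). Now have (23|41).
41 ≡ 1 (mod 4), so quadratic reciprocity gives (23|41) = (41|23). Reduce: 41 ≡ 18 (mod 23). Now have (18|23).
Factor out 2: 18 = 2·9. Since 23 ≡ 7 (mod 8), (2|23) = +1. Now have (9|23).
9 ≡ 1 (mod 4), so quadratic reciprocity gives (9|23) = (23|9). Reduce: 23 ≡ 5 (mod 9). Now have (5|9).
5 ≡ 1 (mod 4), so quadratic reciprocity gives (5|9) = (9|5). Reduce: 9 ≡ 4 (mod 5). Now have (4|5).
Factor out 2: 4 = 2^2. Since 5 ≡ 5 (mod 8), (2|5) = -1, and (2|5)^2 = +1. Now have (1|5).
(1|5) = 1. Collecting the sign factors: 1.
The Legendre symbol is 1, so x^2 ≡ 13840 (mod 7591) has solution.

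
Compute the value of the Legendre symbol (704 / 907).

-1

(704 / 907)
  = (11 / 907)    [907 ≡ 3 mod 8 ⇒ (2 / 907)^6 = +1]
  = -(907 / 11)    [QR: both ≡ 3 mod 4, sign flips]
  = -(5 / 11)    [907 ≡ 5 mod 11]
  = -(11 / 5)    [QR: 5 ≡ 1 mod 4, sign kept]
  = -(1 / 5)    [11 ≡ 1 mod 5]
  = -1    [(1 / 5) = 1]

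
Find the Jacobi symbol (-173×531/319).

1

By multiplicativity, (-173·531/319) = (-173/319)·(531/319).
First factor (-173/319):
Reduce the numerator: -173 ≡ 146 (mod 319), so (-173/319) = (146/319).
Factor out 2: 146 = 2·73. Since 319 ≡ 7 (mod 8), (2/319) = +1. Now have (73/319).
73 ≡ 1 (mod 4), so quadratic reciprocity gives (73/319) = (319/73). Reduce: 319 ≡ 27 (mod 73). Now have (27/73).
73 ≡ 1 (mod 4), so quadratic reciprocity gives (27/73) = (73/27). Reduce: 73 ≡ 19 (mod 27). Now have (19/27).
Both 19 ≡ 3 and 27 ≡ 3 (mod 4), so reciprocity gives (19/27) = -(27/19). Reduce: 27 ≡ 8 (mod 19). Now have -(8/19).
Factor out 2: 8 = 2^3. Since 19 ≡ 3 (mod 8), (2/19) = -1, and (2/19)^3 = -1. Now have (1/19).
(1/19) = 1. Collecting the sign factors: 1.
Second factor (531/319):
Reduce the numerator: 531 ≡ 212 (mod 319), so (531/319) = (212/319).
Factor out 2: 212 = 2^2·53. Since 319 ≡ 7 (mod 8), (2/319) = +1, and (2/319)^2 = +1. Now have (53/319).
53 ≡ 1 (mod 4), so quadratic reciprocity gives (53/319) = (319/53). Reduce: 319 ≡ 1 (mod 53). Now have (1/53).
(1/53) = 1. Collecting the sign factors: 1.
Product: (1)·(1) = 1.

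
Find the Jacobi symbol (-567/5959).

(-567/5959)
  = (5392/5959)    [-567 ≡ 5392 mod 5959]
  = (337/5959)    [5959 ≡ 7 mod 8 ⇒ (2/5959)^4 = +1]
  = (5959/337)    [QR: 337 ≡ 1 mod 4, sign kept]
  = (230/337)    [5959 ≡ 230 mod 337]
  = (115/337)    [337 ≡ 1 mod 8 ⇒ (2/337) = +1]
  = (337/115)    [QR: 337 ≡ 1 mod 4, sign kept]
  = (107/115)    [337 ≡ 107 mod 115]
  = -(115/107)    [QR: both ≡ 3 mod 4, sign flips]
  = -(8/107)    [115 ≡ 8 mod 107]
  = (1/107)    [107 ≡ 3 mod 8 ⇒ (2/107)^3 = -1]
  = 1    [(1/107) = 1]

1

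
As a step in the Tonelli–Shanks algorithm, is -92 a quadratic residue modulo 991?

(-92|991)
  = -(92|991)    [991 ≡ 3 mod 4 ⇒ (-1|991) = -1]
  = -(23|991)    [991 ≡ 7 mod 8 ⇒ (2|991)^2 = +1]
  = (991|23)    [QR: both ≡ 3 mod 4, sign flips]
  = (2|23)    [991 ≡ 2 mod 23]
  = (1|23)    [23 ≡ 7 mod 8 ⇒ (2|23) = +1]
  = 1    [(1|23) = 1]
The Legendre symbol is 1, so x^2 ≡ -92 (mod 991) has solution.

yes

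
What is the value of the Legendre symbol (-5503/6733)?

(-5503/6733)
  = (1230/6733)    [-5503 ≡ 1230 mod 6733]
  = -(615/6733)    [6733 ≡ 5 mod 8 ⇒ (2/6733) = -1]
  = -(6733/615)    [QR: 6733 ≡ 1 mod 4, sign kept]
  = -(583/615)    [6733 ≡ 583 mod 615]
  = (615/583)    [QR: both ≡ 3 mod 4, sign flips]
  = (32/583)    [615 ≡ 32 mod 583]
  = (1/583)    [583 ≡ 7 mod 8 ⇒ (2/583)^5 = +1]
  = 1    [(1/583) = 1]

1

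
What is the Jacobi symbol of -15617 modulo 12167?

Pull out -1: (-15617/12167) = (-1/12167)·(15617/12167). Since 12167 ≡ 3 (mod 4), (-1/12167) = -1. Now have -(15617/12167).
Reduce the numerator: 15617 ≡ 3450 (mod 12167), so (15617/12167) = (3450/12167).
Factor out 2: 3450 = 2·1725. Since 12167 ≡ 7 (mod 8), (2/12167) = +1. Now have -(1725/12167).
1725 ≡ 1 (mod 4), so quadratic reciprocity gives (1725/12167) = (12167/1725). Reduce: 12167 ≡ 92 (mod 1725). Now have -(92/1725).
Factor out 2: 92 = 2^2·23. Since 1725 ≡ 5 (mod 8), (2/1725) = -1, and (2/1725)^2 = +1. Now have -(23/1725).
1725 ≡ 1 (mod 4), so quadratic reciprocity gives (23/1725) = (1725/23). Reduce: 1725 ≡ 0 (mod 23). Now have -(0/23).
The numerator is now 0 with denominator 23 > 1: the symbol is 0.

0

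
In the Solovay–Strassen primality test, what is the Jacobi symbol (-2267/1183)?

1

Reduce the numerator: -2267 ≡ 99 (mod 1183), so (-2267/1183) = (99/1183).
Both 99 ≡ 3 and 1183 ≡ 3 (mod 4), so reciprocity gives (99/1183) = -(1183/99). Reduce: 1183 ≡ 94 (mod 99). Now have -(94/99).
Factor out 2: 94 = 2·47. Since 99 ≡ 3 (mod 8), (2/99) = -1. Now have (47/99).
Both 47 ≡ 3 and 99 ≡ 3 (mod 4), so reciprocity gives (47/99) = -(99/47). Reduce: 99 ≡ 5 (mod 47). Now have -(5/47).
5 ≡ 1 (mod 4), so quadratic reciprocity gives (5/47) = (47/5). Reduce: 47 ≡ 2 (mod 5). Now have -(2/5).
Factor out 2: 2 = 2. Since 5 ≡ 5 (mod 8), (2/5) = -1. Now have (1/5).
(1/5) = 1. Collecting the sign factors: 1.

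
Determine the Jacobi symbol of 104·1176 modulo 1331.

By multiplicativity, (104·1176/1331) = (104/1331)·(1176/1331).
First factor (104/1331):
Factor out 2: 104 = 2^3·13. Since 1331 ≡ 3 (mod 8), (2/1331) = -1, and (2/1331)^3 = -1. Now have -(13/1331).
13 ≡ 1 (mod 4), so quadratic reciprocity gives (13/1331) = (1331/13). Reduce: 1331 ≡ 5 (mod 13). Now have -(5/13).
5 ≡ 1 (mod 4), so quadratic reciprocity gives (5/13) = (13/5). Reduce: 13 ≡ 3 (mod 5). Now have -(3/5).
5 ≡ 1 (mod 4), so quadratic reciprocity gives (3/5) = (5/3). Reduce: 5 ≡ 2 (mod 3). Now have -(2/3).
Factor out 2: 2 = 2. Since 3 ≡ 3 (mod 8), (2/3) = -1. Now have (1/3).
(1/3) = 1. Collecting the sign factors: 1.
Second factor (1176/1331):
Factor out 2: 1176 = 2^3·147. Since 1331 ≡ 3 (mod 8), (2/1331) = -1, and (2/1331)^3 = -1. Now have -(147/1331).
Both 147 ≡ 3 and 1331 ≡ 3 (mod 4), so reciprocity gives (147/1331) = -(1331/147). Reduce: 1331 ≡ 8 (mod 147). Now have (8/147).
Factor out 2: 8 = 2^3. Since 147 ≡ 3 (mod 8), (2/147) = -1, and (2/147)^3 = -1. Now have -(1/147).
(1/147) = 1. Collecting the sign factors: -1.
Product: (1)·(-1) = -1.

-1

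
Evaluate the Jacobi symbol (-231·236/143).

0

By multiplicativity, (-231·236/143) = (-231/143)·(236/143).
First factor (-231/143):
Reduce the numerator: -231 ≡ 55 (mod 143), so (-231/143) = (55/143).
Both 55 ≡ 3 and 143 ≡ 3 (mod 4), so reciprocity gives (55/143) = -(143/55). Reduce: 143 ≡ 33 (mod 55). Now have -(33/55).
33 ≡ 1 (mod 4), so quadratic reciprocity gives (33/55) = (55/33). Reduce: 55 ≡ 22 (mod 33). Now have -(22/33).
Factor out 2: 22 = 2·11. Since 33 ≡ 1 (mod 8), (2/33) = +1. Now have -(11/33).
33 ≡ 1 (mod 4), so quadratic reciprocity gives (11/33) = (33/11). Reduce: 33 ≡ 0 (mod 11). Now have -(0/11).
The numerator is now 0 with denominator 11 > 1: the symbol is 0.
Second factor (236/143):
Reduce the numerator: 236 ≡ 93 (mod 143), so (236/143) = (93/143).
93 ≡ 1 (mod 4), so quadratic reciprocity gives (93/143) = (143/93). Reduce: 143 ≡ 50 (mod 93). Now have (50/93).
Factor out 2: 50 = 2·25. Since 93 ≡ 5 (mod 8), (2/93) = -1. Now have -(25/93).
25 ≡ 1 (mod 4), so quadratic reciprocity gives (25/93) = (93/25). Reduce: 93 ≡ 18 (mod 25). Now have -(18/25).
Factor out 2: 18 = 2·9. Since 25 ≡ 1 (mod 8), (2/25) = +1. Now have -(9/25).
9 ≡ 1 (mod 4), so quadratic reciprocity gives (9/25) = (25/9). Reduce: 25 ≡ 7 (mod 9). Now have -(7/9).
9 ≡ 1 (mod 4), so quadratic reciprocity gives (7/9) = (9/7). Reduce: 9 ≡ 2 (mod 7). Now have -(2/7).
Factor out 2: 2 = 2. Since 7 ≡ 7 (mod 8), (2/7) = +1. Now have -(1/7).
(1/7) = 1. Collecting the sign factors: -1.
Product: (0)·(-1) = 0.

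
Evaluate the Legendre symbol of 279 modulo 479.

-1

(279/479)
  = -(479/279)    [QR: both ≡ 3 mod 4, sign flips]
  = -(200/279)    [479 ≡ 200 mod 279]
  = -(25/279)    [279 ≡ 7 mod 8 ⇒ (2/279)^3 = +1]
  = -(279/25)    [QR: 25 ≡ 1 mod 4, sign kept]
  = -(4/25)    [279 ≡ 4 mod 25]
  = -(1/25)    [25 ≡ 1 mod 8 ⇒ (2/25)^2 = +1]
  = -1    [(1/25) = 1]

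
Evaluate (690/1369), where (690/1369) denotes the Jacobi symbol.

Factor out 2: 690 = 2·345. Since 1369 ≡ 1 (mod 8), (2/1369) = +1. Now have (345/1369).
345 ≡ 1 (mod 4), so quadratic reciprocity gives (345/1369) = (1369/345). Reduce: 1369 ≡ 334 (mod 345). Now have (334/345).
Factor out 2: 334 = 2·167. Since 345 ≡ 1 (mod 8), (2/345) = +1. Now have (167/345).
345 ≡ 1 (mod 4), so quadratic reciprocity gives (167/345) = (345/167). Reduce: 345 ≡ 11 (mod 167). Now have (11/167).
Both 11 ≡ 3 and 167 ≡ 3 (mod 4), so reciprocity gives (11/167) = -(167/11). Reduce: 167 ≡ 2 (mod 11). Now have -(2/11).
Factor out 2: 2 = 2. Since 11 ≡ 3 (mod 8), (2/11) = -1. Now have (1/11).
(1/11) = 1. Collecting the sign factors: 1.

1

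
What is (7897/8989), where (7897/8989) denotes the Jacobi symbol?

(7897/8989)
  = (8989/7897)    [QR: 7897 ≡ 1 mod 4, sign kept]
  = (1092/7897)    [8989 ≡ 1092 mod 7897]
  = (273/7897)    [7897 ≡ 1 mod 8 ⇒ (2/7897)^2 = +1]
  = (7897/273)    [QR: 273 ≡ 1 mod 4, sign kept]
  = (253/273)    [7897 ≡ 253 mod 273]
  = (273/253)    [QR: 253 ≡ 1 mod 4, sign kept]
  = (20/253)    [273 ≡ 20 mod 253]
  = (5/253)    [253 ≡ 5 mod 8 ⇒ (2/253)^2 = +1]
  = (253/5)    [QR: 5 ≡ 1 mod 4, sign kept]
  = (3/5)    [253 ≡ 3 mod 5]
  = (5/3)    [QR: 5 ≡ 1 mod 4, sign kept]
  = (2/3)    [5 ≡ 2 mod 3]
  = -(1/3)    [3 ≡ 3 mod 8 ⇒ (2/3) = -1]
  = -1    [(1/3) = 1]

-1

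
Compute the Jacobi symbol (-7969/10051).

(-7969/10051)
  = (2082/10051)    [-7969 ≡ 2082 mod 10051]
  = -(1041/10051)    [10051 ≡ 3 mod 8 ⇒ (2/10051) = -1]
  = -(10051/1041)    [QR: 1041 ≡ 1 mod 4, sign kept]
  = -(682/1041)    [10051 ≡ 682 mod 1041]
  = -(341/1041)    [1041 ≡ 1 mod 8 ⇒ (2/1041) = +1]
  = -(1041/341)    [QR: 341 ≡ 1 mod 4, sign kept]
  = -(18/341)    [1041 ≡ 18 mod 341]
  = (9/341)    [341 ≡ 5 mod 8 ⇒ (2/341) = -1]
  = (341/9)    [QR: 9 ≡ 1 mod 4, sign kept]
  = (8/9)    [341 ≡ 8 mod 9]
  = (1/9)    [9 ≡ 1 mod 8 ⇒ (2/9)^3 = +1]
  = 1    [(1/9) = 1]

1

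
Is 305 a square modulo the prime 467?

(305/467)
  = (467/305)    [QR: 305 ≡ 1 mod 4, sign kept]
  = (162/305)    [467 ≡ 162 mod 305]
  = (81/305)    [305 ≡ 1 mod 8 ⇒ (2/305) = +1]
  = (305/81)    [QR: 81 ≡ 1 mod 4, sign kept]
  = (62/81)    [305 ≡ 62 mod 81]
  = (31/81)    [81 ≡ 1 mod 8 ⇒ (2/81) = +1]
  = (81/31)    [QR: 81 ≡ 1 mod 4, sign kept]
  = (19/31)    [81 ≡ 19 mod 31]
  = -(31/19)    [QR: both ≡ 3 mod 4, sign flips]
  = -(12/19)    [31 ≡ 12 mod 19]
  = -(3/19)    [19 ≡ 3 mod 8 ⇒ (2/19)^2 = +1]
  = (19/3)    [QR: both ≡ 3 mod 4, sign flips]
  = (1/3)    [19 ≡ 1 mod 3]
  = 1    [(1/3) = 1]
The Legendre symbol is 1, so x^2 ≡ 305 (mod 467) has solution.

yes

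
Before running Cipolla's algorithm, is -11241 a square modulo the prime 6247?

(-11241/6247)
  = -(11241/6247)    [6247 ≡ 3 mod 4 ⇒ (-1/6247) = -1]
  = -(4994/6247)    [11241 ≡ 4994 mod 6247]
  = -(2497/6247)    [6247 ≡ 7 mod 8 ⇒ (2/6247) = +1]
  = -(6247/2497)    [QR: 2497 ≡ 1 mod 4, sign kept]
  = -(1253/2497)    [6247 ≡ 1253 mod 2497]
  = -(2497/1253)    [QR: 1253 ≡ 1 mod 4, sign kept]
  = -(1244/1253)    [2497 ≡ 1244 mod 1253]
  = -(311/1253)    [1253 ≡ 5 mod 8 ⇒ (2/1253)^2 = +1]
  = -(1253/311)    [QR: 1253 ≡ 1 mod 4, sign kept]
  = -(9/311)    [1253 ≡ 9 mod 311]
  = -(311/9)    [QR: 9 ≡ 1 mod 4, sign kept]
  = -(5/9)    [311 ≡ 5 mod 9]
  = -(9/5)    [QR: 5 ≡ 1 mod 4, sign kept]
  = -(4/5)    [9 ≡ 4 mod 5]
  = -(1/5)    [5 ≡ 5 mod 8 ⇒ (2/5)^2 = +1]
  = -1    [(1/5) = 1]
The Legendre symbol is -1, so x^2 ≡ -11241 (mod 6247) has no solution.

no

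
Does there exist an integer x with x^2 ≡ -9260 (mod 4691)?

(-9260|4691)
  = (122|4691)    [-9260 ≡ 122 mod 4691]
  = -(61|4691)    [4691 ≡ 3 mod 8 ⇒ (2|4691) = -1]
  = -(4691|61)    [QR: 61 ≡ 1 mod 4, sign kept]
  = -(55|61)    [4691 ≡ 55 mod 61]
  = -(61|55)    [QR: 61 ≡ 1 mod 4, sign kept]
  = -(6|55)    [61 ≡ 6 mod 55]
  = -(3|55)    [55 ≡ 7 mod 8 ⇒ (2|55) = +1]
  = (55|3)    [QR: both ≡ 3 mod 4, sign flips]
  = (1|3)    [55 ≡ 1 mod 3]
  = 1    [(1|3) = 1]
The Legendre symbol is 1, so x^2 ≡ -9260 (mod 4691) has solution.

yes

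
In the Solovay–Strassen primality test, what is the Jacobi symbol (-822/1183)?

1

Reduce the numerator: -822 ≡ 361 (mod 1183), so (-822/1183) = (361/1183).
361 ≡ 1 (mod 4), so quadratic reciprocity gives (361/1183) = (1183/361). Reduce: 1183 ≡ 100 (mod 361). Now have (100/361).
Factor out 2: 100 = 2^2·25. Since 361 ≡ 1 (mod 8), (2/361) = +1, and (2/361)^2 = +1. Now have (25/361).
25 ≡ 1 (mod 4), so quadratic reciprocity gives (25/361) = (361/25). Reduce: 361 ≡ 11 (mod 25). Now have (11/25).
25 ≡ 1 (mod 4), so quadratic reciprocity gives (11/25) = (25/11). Reduce: 25 ≡ 3 (mod 11). Now have (3/11).
Both 3 ≡ 3 and 11 ≡ 3 (mod 4), so reciprocity gives (3/11) = -(11/3). Reduce: 11 ≡ 2 (mod 3). Now have -(2/3).
Factor out 2: 2 = 2. Since 3 ≡ 3 (mod 8), (2/3) = -1. Now have (1/3).
(1/3) = 1. Collecting the sign factors: 1.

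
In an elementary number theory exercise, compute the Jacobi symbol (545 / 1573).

545 ≡ 1 (mod 4), so quadratic reciprocity gives (545 / 1573) = (1573 / 545). Reduce: 1573 ≡ 483 (mod 545). Now have (483 / 545).
545 ≡ 1 (mod 4), so quadratic reciprocity gives (483 / 545) = (545 / 483). Reduce: 545 ≡ 62 (mod 483). Now have (62 / 483).
Factor out 2: 62 = 2·31. Since 483 ≡ 3 (mod 8), (2 / 483) = -1. Now have -(31 / 483).
Both 31 ≡ 3 and 483 ≡ 3 (mod 4), so reciprocity gives (31 / 483) = -(483 / 31). Reduce: 483 ≡ 18 (mod 31). Now have (18 / 31).
Factor out 2: 18 = 2·9. Since 31 ≡ 7 (mod 8), (2 / 31) = +1. Now have (9 / 31).
9 ≡ 1 (mod 4), so quadratic reciprocity gives (9 / 31) = (31 / 9). Reduce: 31 ≡ 4 (mod 9). Now have (4 / 9).
Factor out 2: 4 = 2^2. Since 9 ≡ 1 (mod 8), (2 / 9) = +1, and (2 / 9)^2 = +1. Now have (1 / 9).
(1 / 9) = 1. Collecting the sign factors: 1.

1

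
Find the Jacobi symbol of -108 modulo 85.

(-108 / 85)
  = (62 / 85)    [-108 ≡ 62 mod 85]
  = -(31 / 85)    [85 ≡ 5 mod 8 ⇒ (2 / 85) = -1]
  = -(85 / 31)    [QR: 85 ≡ 1 mod 4, sign kept]
  = -(23 / 31)    [85 ≡ 23 mod 31]
  = (31 / 23)    [QR: both ≡ 3 mod 4, sign flips]
  = (8 / 23)    [31 ≡ 8 mod 23]
  = (1 / 23)    [23 ≡ 7 mod 8 ⇒ (2 / 23)^3 = +1]
  = 1    [(1 / 23) = 1]

1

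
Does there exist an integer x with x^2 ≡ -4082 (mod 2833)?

no

Reduce the numerator: -4082 ≡ 1584 (mod 2833), so (-4082/2833) = (1584/2833).
Factor out 2: 1584 = 2^4·99. Since 2833 ≡ 1 (mod 8), (2/2833) = +1, and (2/2833)^4 = +1. Now have (99/2833).
2833 ≡ 1 (mod 4), so quadratic reciprocity gives (99/2833) = (2833/99). Reduce: 2833 ≡ 61 (mod 99). Now have (61/99).
61 ≡ 1 (mod 4), so quadratic reciprocity gives (61/99) = (99/61). Reduce: 99 ≡ 38 (mod 61). Now have (38/61).
Factor out 2: 38 = 2·19. Since 61 ≡ 5 (mod 8), (2/61) = -1. Now have -(19/61).
61 ≡ 1 (mod 4), so quadratic reciprocity gives (19/61) = (61/19). Reduce: 61 ≡ 4 (mod 19). Now have -(4/19).
Factor out 2: 4 = 2^2. Since 19 ≡ 3 (mod 8), (2/19) = -1, and (2/19)^2 = +1. Now have -(1/19).
(1/19) = 1. Collecting the sign factors: -1.
The Legendre symbol is -1, so x^2 ≡ -4082 (mod 2833) has no solution.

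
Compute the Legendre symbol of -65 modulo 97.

1

Reduce the numerator: -65 ≡ 32 (mod 97), so (-65|97) = (32|97).
Factor out 2: 32 = 2^5. Since 97 ≡ 1 (mod 8), (2|97) = +1, and (2|97)^5 = +1. Now have (1|97).
(1|97) = 1. Collecting the sign factors: 1.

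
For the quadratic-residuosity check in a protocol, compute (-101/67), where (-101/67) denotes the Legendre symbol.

1

(-101/67)
  = (33/67)    [-101 ≡ 33 mod 67]
  = (67/33)    [QR: 33 ≡ 1 mod 4, sign kept]
  = (1/33)    [67 ≡ 1 mod 33]
  = 1    [(1/33) = 1]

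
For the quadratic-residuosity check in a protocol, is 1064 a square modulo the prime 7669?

Factor out 2: 1064 = 2^3·133. Since 7669 ≡ 5 (mod 8), (2|7669) = -1, and (2|7669)^3 = -1. Now have -(133|7669).
133 ≡ 1 (mod 4), so quadratic reciprocity gives (133|7669) = (7669|133). Reduce: 7669 ≡ 88 (mod 133). Now have -(88|133).
Factor out 2: 88 = 2^3·11. Since 133 ≡ 5 (mod 8), (2|133) = -1, and (2|133)^3 = -1. Now have (11|133).
133 ≡ 1 (mod 4), so quadratic reciprocity gives (11|133) = (133|11). Reduce: 133 ≡ 1 (mod 11). Now have (1|11).
(1|11) = 1. Collecting the sign factors: 1.
(1064|7669) = 1, and 7669 is prime, so 1064 is a quadratic residue mod 7669.

yes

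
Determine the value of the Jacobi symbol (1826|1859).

Factor out 2: 1826 = 2·913. Since 1859 ≡ 3 (mod 8), (2|1859) = -1. Now have -(913|1859).
913 ≡ 1 (mod 4), so quadratic reciprocity gives (913|1859) = (1859|913). Reduce: 1859 ≡ 33 (mod 913). Now have -(33|913).
33 ≡ 1 (mod 4), so quadratic reciprocity gives (33|913) = (913|33). Reduce: 913 ≡ 22 (mod 33). Now have -(22|33).
Factor out 2: 22 = 2·11. Since 33 ≡ 1 (mod 8), (2|33) = +1. Now have -(11|33).
33 ≡ 1 (mod 4), so quadratic reciprocity gives (11|33) = (33|11). Reduce: 33 ≡ 0 (mod 11). Now have -(0|11).
The numerator is now 0 with denominator 11 > 1: the symbol is 0.

0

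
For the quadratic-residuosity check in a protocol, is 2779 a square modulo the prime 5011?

no

(2779|5011)
  = -(5011|2779)    [QR: both ≡ 3 mod 4, sign flips]
  = -(2232|2779)    [5011 ≡ 2232 mod 2779]
  = (279|2779)    [2779 ≡ 3 mod 8 ⇒ (2|2779)^3 = -1]
  = -(2779|279)    [QR: both ≡ 3 mod 4, sign flips]
  = -(268|279)    [2779 ≡ 268 mod 279]
  = -(67|279)    [279 ≡ 7 mod 8 ⇒ (2|279)^2 = +1]
  = (279|67)    [QR: both ≡ 3 mod 4, sign flips]
  = (11|67)    [279 ≡ 11 mod 67]
  = -(67|11)    [QR: both ≡ 3 mod 4, sign flips]
  = -(1|11)    [67 ≡ 1 mod 11]
  = -1    [(1|11) = 1]
(2779|5011) = -1, and 5011 is prime, so 2779 is not a quadratic residue mod 5011.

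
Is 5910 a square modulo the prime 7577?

no

(5910|7577)
  = (2955|7577)    [7577 ≡ 1 mod 8 ⇒ (2|7577) = +1]
  = (7577|2955)    [QR: 7577 ≡ 1 mod 4, sign kept]
  = (1667|2955)    [7577 ≡ 1667 mod 2955]
  = -(2955|1667)    [QR: both ≡ 3 mod 4, sign flips]
  = -(1288|1667)    [2955 ≡ 1288 mod 1667]
  = (161|1667)    [1667 ≡ 3 mod 8 ⇒ (2|1667)^3 = -1]
  = (1667|161)    [QR: 161 ≡ 1 mod 4, sign kept]
  = (57|161)    [1667 ≡ 57 mod 161]
  = (161|57)    [QR: 57 ≡ 1 mod 4, sign kept]
  = (47|57)    [161 ≡ 47 mod 57]
  = (57|47)    [QR: 57 ≡ 1 mod 4, sign kept]
  = (10|47)    [57 ≡ 10 mod 47]
  = (5|47)    [47 ≡ 7 mod 8 ⇒ (2|47) = +1]
  = (47|5)    [QR: 5 ≡ 1 mod 4, sign kept]
  = (2|5)    [47 ≡ 2 mod 5]
  = -(1|5)    [5 ≡ 5 mod 8 ⇒ (2|5) = -1]
  = -1    [(1|5) = 1]
(5910|7577) = -1, and 7577 is prime, so 5910 is not a quadratic residue mod 7577.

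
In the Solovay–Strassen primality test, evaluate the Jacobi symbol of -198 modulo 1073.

-1

(-198 / 1073)
  = (198 / 1073)    [1073 ≡ 1 mod 4 ⇒ (-1 / 1073) = +1]
  = (99 / 1073)    [1073 ≡ 1 mod 8 ⇒ (2 / 1073) = +1]
  = (1073 / 99)    [QR: 1073 ≡ 1 mod 4, sign kept]
  = (83 / 99)    [1073 ≡ 83 mod 99]
  = -(99 / 83)    [QR: both ≡ 3 mod 4, sign flips]
  = -(16 / 83)    [99 ≡ 16 mod 83]
  = -(1 / 83)    [83 ≡ 3 mod 8 ⇒ (2 / 83)^4 = +1]
  = -1    [(1 / 83) = 1]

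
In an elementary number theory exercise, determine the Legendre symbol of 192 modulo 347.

1

Factor out 2: 192 = 2^6·3. Since 347 ≡ 3 (mod 8), (2/347) = -1, and (2/347)^6 = +1. Now have (3/347).
Both 3 ≡ 3 and 347 ≡ 3 (mod 4), so reciprocity gives (3/347) = -(347/3). Reduce: 347 ≡ 2 (mod 3). Now have -(2/3).
Factor out 2: 2 = 2. Since 3 ≡ 3 (mod 8), (2/3) = -1. Now have (1/3).
(1/3) = 1. Collecting the sign factors: 1.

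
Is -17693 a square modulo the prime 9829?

yes

(-17693/9829)
  = (17693/9829)    [9829 ≡ 1 mod 4 ⇒ (-1/9829) = +1]
  = (7864/9829)    [17693 ≡ 7864 mod 9829]
  = -(983/9829)    [9829 ≡ 5 mod 8 ⇒ (2/9829)^3 = -1]
  = -(9829/983)    [QR: 9829 ≡ 1 mod 4, sign kept]
  = -(982/983)    [9829 ≡ 982 mod 983]
  = -(491/983)    [983 ≡ 7 mod 8 ⇒ (2/983) = +1]
  = (983/491)    [QR: both ≡ 3 mod 4, sign flips]
  = (1/491)    [983 ≡ 1 mod 491]
  = 1    [(1/491) = 1]
(-17693/9829) = 1, and 9829 is prime, so -17693 is a quadratic residue mod 9829.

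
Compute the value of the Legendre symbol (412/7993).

-1

(412/7993)
  = (103/7993)    [7993 ≡ 1 mod 8 ⇒ (2/7993)^2 = +1]
  = (7993/103)    [QR: 7993 ≡ 1 mod 4, sign kept]
  = (62/103)    [7993 ≡ 62 mod 103]
  = (31/103)    [103 ≡ 7 mod 8 ⇒ (2/103) = +1]
  = -(103/31)    [QR: both ≡ 3 mod 4, sign flips]
  = -(10/31)    [103 ≡ 10 mod 31]
  = -(5/31)    [31 ≡ 7 mod 8 ⇒ (2/31) = +1]
  = -(31/5)    [QR: 5 ≡ 1 mod 4, sign kept]
  = -(1/5)    [31 ≡ 1 mod 5]
  = -1    [(1/5) = 1]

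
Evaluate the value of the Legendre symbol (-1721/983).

Pull out -1: (-1721/983) = (-1/983)·(1721/983). Since 983 ≡ 3 (mod 4), (-1/983) = -1. Now have -(1721/983).
Reduce the numerator: 1721 ≡ 738 (mod 983), so (1721/983) = (738/983).
Factor out 2: 738 = 2·369. Since 983 ≡ 7 (mod 8), (2/983) = +1. Now have -(369/983).
369 ≡ 1 (mod 4), so quadratic reciprocity gives (369/983) = (983/369). Reduce: 983 ≡ 245 (mod 369). Now have -(245/369).
245 ≡ 1 (mod 4), so quadratic reciprocity gives (245/369) = (369/245). Reduce: 369 ≡ 124 (mod 245). Now have -(124/245).
Factor out 2: 124 = 2^2·31. Since 245 ≡ 5 (mod 8), (2/245) = -1, and (2/245)^2 = +1. Now have -(31/245).
245 ≡ 1 (mod 4), so quadratic reciprocity gives (31/245) = (245/31). Reduce: 245 ≡ 28 (mod 31). Now have -(28/31).
Factor out 2: 28 = 2^2·7. Since 31 ≡ 7 (mod 8), (2/31) = +1, and (2/31)^2 = +1. Now have -(7/31).
Both 7 ≡ 3 and 31 ≡ 3 (mod 4), so reciprocity gives (7/31) = -(31/7). Reduce: 31 ≡ 3 (mod 7). Now have (3/7).
Both 3 ≡ 3 and 7 ≡ 3 (mod 4), so reciprocity gives (3/7) = -(7/3). Reduce: 7 ≡ 1 (mod 3). Now have -(1/3).
(1/3) = 1. Collecting the sign factors: -1.

-1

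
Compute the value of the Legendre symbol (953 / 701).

1

Reduce the numerator: 953 ≡ 252 (mod 701), so (953 / 701) = (252 / 701).
Factor out 2: 252 = 2^2·63. Since 701 ≡ 5 (mod 8), (2 / 701) = -1, and (2 / 701)^2 = +1. Now have (63 / 701).
701 ≡ 1 (mod 4), so quadratic reciprocity gives (63 / 701) = (701 / 63). Reduce: 701 ≡ 8 (mod 63). Now have (8 / 63).
Factor out 2: 8 = 2^3. Since 63 ≡ 7 (mod 8), (2 / 63) = +1, and (2 / 63)^3 = +1. Now have (1 / 63).
(1 / 63) = 1. Collecting the sign factors: 1.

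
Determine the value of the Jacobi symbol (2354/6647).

1

(2354/6647)
  = (1177/6647)    [6647 ≡ 7 mod 8 ⇒ (2/6647) = +1]
  = (6647/1177)    [QR: 1177 ≡ 1 mod 4, sign kept]
  = (762/1177)    [6647 ≡ 762 mod 1177]
  = (381/1177)    [1177 ≡ 1 mod 8 ⇒ (2/1177) = +1]
  = (1177/381)    [QR: 381 ≡ 1 mod 4, sign kept]
  = (34/381)    [1177 ≡ 34 mod 381]
  = -(17/381)    [381 ≡ 5 mod 8 ⇒ (2/381) = -1]
  = -(381/17)    [QR: 17 ≡ 1 mod 4, sign kept]
  = -(7/17)    [381 ≡ 7 mod 17]
  = -(17/7)    [QR: 17 ≡ 1 mod 4, sign kept]
  = -(3/7)    [17 ≡ 3 mod 7]
  = (7/3)    [QR: both ≡ 3 mod 4, sign flips]
  = (1/3)    [7 ≡ 1 mod 3]
  = 1    [(1/3) = 1]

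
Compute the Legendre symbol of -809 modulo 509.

-1

(-809 / 509)
  = (209 / 509)    [-809 ≡ 209 mod 509]
  = (509 / 209)    [QR: 209 ≡ 1 mod 4, sign kept]
  = (91 / 209)    [509 ≡ 91 mod 209]
  = (209 / 91)    [QR: 209 ≡ 1 mod 4, sign kept]
  = (27 / 91)    [209 ≡ 27 mod 91]
  = -(91 / 27)    [QR: both ≡ 3 mod 4, sign flips]
  = -(10 / 27)    [91 ≡ 10 mod 27]
  = (5 / 27)    [27 ≡ 3 mod 8 ⇒ (2 / 27) = -1]
  = (27 / 5)    [QR: 5 ≡ 1 mod 4, sign kept]
  = (2 / 5)    [27 ≡ 2 mod 5]
  = -(1 / 5)    [5 ≡ 5 mod 8 ⇒ (2 / 5) = -1]
  = -1    [(1 / 5) = 1]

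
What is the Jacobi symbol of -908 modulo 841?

(-908 / 841)
  = (774 / 841)    [-908 ≡ 774 mod 841]
  = (387 / 841)    [841 ≡ 1 mod 8 ⇒ (2 / 841) = +1]
  = (841 / 387)    [QR: 841 ≡ 1 mod 4, sign kept]
  = (67 / 387)    [841 ≡ 67 mod 387]
  = -(387 / 67)    [QR: both ≡ 3 mod 4, sign flips]
  = -(52 / 67)    [387 ≡ 52 mod 67]
  = -(13 / 67)    [67 ≡ 3 mod 8 ⇒ (2 / 67)^2 = +1]
  = -(67 / 13)    [QR: 13 ≡ 1 mod 4, sign kept]
  = -(2 / 13)    [67 ≡ 2 mod 13]
  = (1 / 13)    [13 ≡ 5 mod 8 ⇒ (2 / 13) = -1]
  = 1    [(1 / 13) = 1]

1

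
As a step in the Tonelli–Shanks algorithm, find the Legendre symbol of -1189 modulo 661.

1

(-1189 / 661)
  = (133 / 661)    [-1189 ≡ 133 mod 661]
  = (661 / 133)    [QR: 133 ≡ 1 mod 4, sign kept]
  = (129 / 133)    [661 ≡ 129 mod 133]
  = (133 / 129)    [QR: 129 ≡ 1 mod 4, sign kept]
  = (4 / 129)    [133 ≡ 4 mod 129]
  = (1 / 129)    [129 ≡ 1 mod 8 ⇒ (2 / 129)^2 = +1]
  = 1    [(1 / 129) = 1]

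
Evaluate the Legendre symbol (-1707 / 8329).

-1

Pull out -1: (-1707 / 8329) = (-1 / 8329)·(1707 / 8329). Since 8329 ≡ 1 (mod 4), (-1 / 8329) = +1. Now have (1707 / 8329).
8329 ≡ 1 (mod 4), so quadratic reciprocity gives (1707 / 8329) = (8329 / 1707). Reduce: 8329 ≡ 1501 (mod 1707). Now have (1501 / 1707).
1501 ≡ 1 (mod 4), so quadratic reciprocity gives (1501 / 1707) = (1707 / 1501). Reduce: 1707 ≡ 206 (mod 1501). Now have (206 / 1501).
Factor out 2: 206 = 2·103. Since 1501 ≡ 5 (mod 8), (2 / 1501) = -1. Now have -(103 / 1501).
1501 ≡ 1 (mod 4), so quadratic reciprocity gives (103 / 1501) = (1501 / 103). Reduce: 1501 ≡ 59 (mod 103). Now have -(59 / 103).
Both 59 ≡ 3 and 103 ≡ 3 (mod 4), so reciprocity gives (59 / 103) = -(103 / 59). Reduce: 103 ≡ 44 (mod 59). Now have (44 / 59).
Factor out 2: 44 = 2^2·11. Since 59 ≡ 3 (mod 8), (2 / 59) = -1, and (2 / 59)^2 = +1. Now have (11 / 59).
Both 11 ≡ 3 and 59 ≡ 3 (mod 4), so reciprocity gives (11 / 59) = -(59 / 11). Reduce: 59 ≡ 4 (mod 11). Now have -(4 / 11).
Factor out 2: 4 = 2^2. Since 11 ≡ 3 (mod 8), (2 / 11) = -1, and (2 / 11)^2 = +1. Now have -(1 / 11).
(1 / 11) = 1. Collecting the sign factors: -1.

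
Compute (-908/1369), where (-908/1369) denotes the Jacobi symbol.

Reduce the numerator: -908 ≡ 461 (mod 1369), so (-908/1369) = (461/1369).
461 ≡ 1 (mod 4), so quadratic reciprocity gives (461/1369) = (1369/461). Reduce: 1369 ≡ 447 (mod 461). Now have (447/461).
461 ≡ 1 (mod 4), so quadratic reciprocity gives (447/461) = (461/447). Reduce: 461 ≡ 14 (mod 447). Now have (14/447).
Factor out 2: 14 = 2·7. Since 447 ≡ 7 (mod 8), (2/447) = +1. Now have (7/447).
Both 7 ≡ 3 and 447 ≡ 3 (mod 4), so reciprocity gives (7/447) = -(447/7). Reduce: 447 ≡ 6 (mod 7). Now have -(6/7).
Factor out 2: 6 = 2·3. Since 7 ≡ 7 (mod 8), (2/7) = +1. Now have -(3/7).
Both 3 ≡ 3 and 7 ≡ 3 (mod 4), so reciprocity gives (3/7) = -(7/3). Reduce: 7 ≡ 1 (mod 3). Now have (1/3).
(1/3) = 1. Collecting the sign factors: 1.

1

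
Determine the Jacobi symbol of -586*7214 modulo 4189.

By multiplicativity, (-586·7214|4189) = (-586|4189)·(7214|4189).
First factor (-586|4189):
(-586|4189)
  = (586|4189)    [4189 ≡ 1 mod 4 ⇒ (-1|4189) = +1]
  = -(293|4189)    [4189 ≡ 5 mod 8 ⇒ (2|4189) = -1]
  = -(4189|293)    [QR: 293 ≡ 1 mod 4, sign kept]
  = -(87|293)    [4189 ≡ 87 mod 293]
  = -(293|87)    [QR: 293 ≡ 1 mod 4, sign kept]
  = -(32|87)    [293 ≡ 32 mod 87]
  = -(1|87)    [87 ≡ 7 mod 8 ⇒ (2|87)^5 = +1]
  = -1    [(1|87) = 1]
Second factor (7214|4189):
(7214|4189)
  = (3025|4189)    [7214 ≡ 3025 mod 4189]
  = (4189|3025)    [QR: 3025 ≡ 1 mod 4, sign kept]
  = (1164|3025)    [4189 ≡ 1164 mod 3025]
  = (291|3025)    [3025 ≡ 1 mod 8 ⇒ (2|3025)^2 = +1]
  = (3025|291)    [QR: 3025 ≡ 1 mod 4, sign kept]
  = (115|291)    [3025 ≡ 115 mod 291]
  = -(291|115)    [QR: both ≡ 3 mod 4, sign flips]
  = -(61|115)    [291 ≡ 61 mod 115]
  = -(115|61)    [QR: 61 ≡ 1 mod 4, sign kept]
  = -(54|61)    [115 ≡ 54 mod 61]
  = (27|61)    [61 ≡ 5 mod 8 ⇒ (2|61) = -1]
  = (61|27)    [QR: 61 ≡ 1 mod 4, sign kept]
  = (7|27)    [61 ≡ 7 mod 27]
  = -(27|7)    [QR: both ≡ 3 mod 4, sign flips]
  = -(6|7)    [27 ≡ 6 mod 7]
  = -(3|7)    [7 ≡ 7 mod 8 ⇒ (2|7) = +1]
  = (7|3)    [QR: both ≡ 3 mod 4, sign flips]
  = (1|3)    [7 ≡ 1 mod 3]
  = 1    [(1|3) = 1]
Product: (-1)·(1) = -1.

-1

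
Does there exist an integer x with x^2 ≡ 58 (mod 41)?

no

Reduce the numerator: 58 ≡ 17 (mod 41), so (58/41) = (17/41).
17 ≡ 1 (mod 4), so quadratic reciprocity gives (17/41) = (41/17). Reduce: 41 ≡ 7 (mod 17). Now have (7/17).
17 ≡ 1 (mod 4), so quadratic reciprocity gives (7/17) = (17/7). Reduce: 17 ≡ 3 (mod 7). Now have (3/7).
Both 3 ≡ 3 and 7 ≡ 3 (mod 4), so reciprocity gives (3/7) = -(7/3). Reduce: 7 ≡ 1 (mod 3). Now have -(1/3).
(1/3) = 1. Collecting the sign factors: -1.
The Legendre symbol is -1, so x^2 ≡ 58 (mod 41) has no solution.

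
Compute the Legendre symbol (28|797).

Factor out 2: 28 = 2^2·7. Since 797 ≡ 5 (mod 8), (2|797) = -1, and (2|797)^2 = +1. Now have (7|797).
797 ≡ 1 (mod 4), so quadratic reciprocity gives (7|797) = (797|7). Reduce: 797 ≡ 6 (mod 7). Now have (6|7).
Factor out 2: 6 = 2·3. Since 7 ≡ 7 (mod 8), (2|7) = +1. Now have (3|7).
Both 3 ≡ 3 and 7 ≡ 3 (mod 4), so reciprocity gives (3|7) = -(7|3). Reduce: 7 ≡ 1 (mod 3). Now have -(1|3).
(1|3) = 1. Collecting the sign factors: -1.

-1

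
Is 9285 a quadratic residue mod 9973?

yes

9285 ≡ 1 (mod 4), so quadratic reciprocity gives (9285/9973) = (9973/9285). Reduce: 9973 ≡ 688 (mod 9285). Now have (688/9285).
Factor out 2: 688 = 2^4·43. Since 9285 ≡ 5 (mod 8), (2/9285) = -1, and (2/9285)^4 = +1. Now have (43/9285).
9285 ≡ 1 (mod 4), so quadratic reciprocity gives (43/9285) = (9285/43). Reduce: 9285 ≡ 40 (mod 43). Now have (40/43).
Factor out 2: 40 = 2^3·5. Since 43 ≡ 3 (mod 8), (2/43) = -1, and (2/43)^3 = -1. Now have -(5/43).
5 ≡ 1 (mod 4), so quadratic reciprocity gives (5/43) = (43/5). Reduce: 43 ≡ 3 (mod 5). Now have -(3/5).
5 ≡ 1 (mod 4), so quadratic reciprocity gives (3/5) = (5/3). Reduce: 5 ≡ 2 (mod 3). Now have -(2/3).
Factor out 2: 2 = 2. Since 3 ≡ 3 (mod 8), (2/3) = -1. Now have (1/3).
(1/3) = 1. Collecting the sign factors: 1.
(9285/9973) = 1, and 9973 is prime, so 9285 is a quadratic residue mod 9973.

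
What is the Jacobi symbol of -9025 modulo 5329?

1

Pull out -1: (-9025/5329) = (-1/5329)·(9025/5329). Since 5329 ≡ 1 (mod 4), (-1/5329) = +1. Now have (9025/5329).
Reduce the numerator: 9025 ≡ 3696 (mod 5329), so (9025/5329) = (3696/5329).
Factor out 2: 3696 = 2^4·231. Since 5329 ≡ 1 (mod 8), (2/5329) = +1, and (2/5329)^4 = +1. Now have (231/5329).
5329 ≡ 1 (mod 4), so quadratic reciprocity gives (231/5329) = (5329/231). Reduce: 5329 ≡ 16 (mod 231). Now have (16/231).
Factor out 2: 16 = 2^4. Since 231 ≡ 7 (mod 8), (2/231) = +1, and (2/231)^4 = +1. Now have (1/231).
(1/231) = 1. Collecting the sign factors: 1.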